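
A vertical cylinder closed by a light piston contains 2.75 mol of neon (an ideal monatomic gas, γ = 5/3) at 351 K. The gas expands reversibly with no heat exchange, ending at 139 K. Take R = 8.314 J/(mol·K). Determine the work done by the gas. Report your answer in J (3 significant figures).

W ≈ 7270 J

Adiabatic ⇒ Q = 0, so W_by = −ΔU = nCᵥ(T₁ − T₂).
Cᵥ = 3R/2 = 12.47 J/(mol·K).
W = (2.75)(12.47)(351 − 139) = 7271 J.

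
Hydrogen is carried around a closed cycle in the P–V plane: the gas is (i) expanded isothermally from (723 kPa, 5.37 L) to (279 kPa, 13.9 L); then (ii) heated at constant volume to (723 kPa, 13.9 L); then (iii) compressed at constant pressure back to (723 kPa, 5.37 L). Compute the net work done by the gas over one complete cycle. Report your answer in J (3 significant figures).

Leg (i): W = PᵢVᵢ ln(V_f/Vᵢ) = (3883) ln(13.9/5.37) = 3693 J.
Leg (ii): W = 0.
Leg (iii): W = PΔV = (723)(5.37 − 13.9) = -6167 J.
W_net = 3693 − 6167 = -2475 J.

W_net ≈ -2470 J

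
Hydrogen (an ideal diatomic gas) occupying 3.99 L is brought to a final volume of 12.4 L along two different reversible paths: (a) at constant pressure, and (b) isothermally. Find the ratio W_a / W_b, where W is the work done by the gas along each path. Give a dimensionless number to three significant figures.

W_a / W_b ≈ 1.86

Path (a) isobaric: W = P₁(V₂ − V₁) → W_a/(P₁V₁) = 2.108.
Path (b) isothermal: W = P₁V₁ ln(V₂/V₁) → W_b/(P₁V₁) = 1.134.
W_a / W_b = 2.108 / 1.134 = 1.859.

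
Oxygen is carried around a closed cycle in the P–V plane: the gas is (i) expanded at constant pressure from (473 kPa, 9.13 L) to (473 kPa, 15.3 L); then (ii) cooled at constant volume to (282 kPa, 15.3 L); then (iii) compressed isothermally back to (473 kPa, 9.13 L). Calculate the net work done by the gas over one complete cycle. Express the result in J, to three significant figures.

Leg (i): W = PΔV = (473)(15.3 − 9.13) = 2918 J.
Leg (ii): W = 0.
Leg (iii): W = PᵢVᵢ ln(V_f/Vᵢ) = (4315) ln(9.13/15.3) = -2228 J.
W_net = 2918 − 2228 = 690.8 J.

W_net ≈ 691 J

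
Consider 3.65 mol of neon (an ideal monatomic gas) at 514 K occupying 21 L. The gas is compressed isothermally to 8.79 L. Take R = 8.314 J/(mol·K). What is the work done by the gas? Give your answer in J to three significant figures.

W ≈ -13600 J

Isothermal: W = nRT ln(V₂/V₁).
W = (3.65)(8.314)(514) × ln(8.79/21)
  = 15598 × -0.8709
W_by_gas = -13584 J.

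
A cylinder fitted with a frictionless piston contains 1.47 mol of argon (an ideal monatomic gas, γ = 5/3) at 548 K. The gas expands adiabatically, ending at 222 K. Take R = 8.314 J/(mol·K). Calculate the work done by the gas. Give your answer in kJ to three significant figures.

Adiabatic ⇒ Q = 0, so W_by = −ΔU = nCᵥ(T₁ − T₂).
Cᵥ = 3R/2 = 12.47 J/(mol·K).
W = (1.47)(12.47)(548 − 222) = 5976 J.

W ≈ 5.98 kJ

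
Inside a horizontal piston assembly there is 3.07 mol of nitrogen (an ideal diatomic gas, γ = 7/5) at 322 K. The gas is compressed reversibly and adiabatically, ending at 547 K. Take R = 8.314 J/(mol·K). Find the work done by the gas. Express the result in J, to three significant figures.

Adiabatic ⇒ Q = 0, so W_by = −ΔU = nCᵥ(T₁ − T₂).
Cᵥ = 5R/2 = 20.79 J/(mol·K).
W = (3.07)(20.79)(322 − 547) = -14357 J.

W ≈ -14400 J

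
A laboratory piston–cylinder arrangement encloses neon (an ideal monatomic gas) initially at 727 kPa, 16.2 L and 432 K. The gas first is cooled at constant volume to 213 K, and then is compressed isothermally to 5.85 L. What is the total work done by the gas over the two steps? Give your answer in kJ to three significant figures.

W_total ≈ -5.91 kJ

Step 1 (isochoric): W = 0 (constant volume).
After step 1: P = 358.5 kPa (V unchanged).
Step 2 (isothermal): W = P₁V₁ ln(V₂/V₁) = (5807) ln(5.85/16.2) = -5915 J.
W_total = 0 − 5915 = -5915 J.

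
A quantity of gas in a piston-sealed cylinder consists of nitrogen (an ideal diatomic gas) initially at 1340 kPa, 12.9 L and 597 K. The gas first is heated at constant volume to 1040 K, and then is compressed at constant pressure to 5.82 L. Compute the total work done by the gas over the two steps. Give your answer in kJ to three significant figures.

W_total ≈ -16.5 kJ

Step 1 (isochoric): W = 0 (constant volume).
After step 1: P = 2334 kPa (V unchanged).
Step 2 (isobaric): W = PΔV = (2334 kPa)(5.82 − 12.9 L) = -16527 J.
W_total = 0 − 16527 = -16527 J.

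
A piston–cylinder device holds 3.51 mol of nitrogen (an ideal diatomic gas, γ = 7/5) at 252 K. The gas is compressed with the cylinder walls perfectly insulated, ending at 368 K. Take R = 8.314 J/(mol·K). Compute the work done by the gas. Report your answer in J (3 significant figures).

Adiabatic ⇒ Q = 0, so W_by = −ΔU = nCᵥ(T₁ − T₂).
Cᵥ = 5R/2 = 20.79 J/(mol·K).
W = (3.51)(20.79)(252 − 368) = -8463 J.

W ≈ -8460 J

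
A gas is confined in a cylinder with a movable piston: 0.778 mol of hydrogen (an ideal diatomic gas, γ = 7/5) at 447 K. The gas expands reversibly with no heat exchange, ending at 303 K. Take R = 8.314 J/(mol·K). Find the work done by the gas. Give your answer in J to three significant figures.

Adiabatic ⇒ Q = 0, so W_by = −ΔU = nCᵥ(T₁ − T₂).
Cᵥ = 5R/2 = 20.79 J/(mol·K).
W = (0.778)(20.79)(447 − 303) = 2329 J.

W ≈ 2330 J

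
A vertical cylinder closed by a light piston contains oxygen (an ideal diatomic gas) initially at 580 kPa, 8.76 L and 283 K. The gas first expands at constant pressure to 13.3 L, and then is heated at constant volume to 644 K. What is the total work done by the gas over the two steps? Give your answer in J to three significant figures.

W_total ≈ 2630 J

Step 1 (isobaric): W = PΔV = (580 kPa)(13.3 − 8.76 L) = 2633 J.
Step 2 (isochoric): W = 0 (constant volume).
W_total = 2633 + 0 = 2633 J.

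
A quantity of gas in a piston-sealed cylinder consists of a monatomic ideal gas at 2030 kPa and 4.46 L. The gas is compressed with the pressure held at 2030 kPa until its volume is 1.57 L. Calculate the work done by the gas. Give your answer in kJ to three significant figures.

W ≈ -5.87 kJ

Isobaric: W = P ΔV.
W = (2030 kPa)(1.57 − 4.46 L) = (2030)(-2.89) = -5867 J.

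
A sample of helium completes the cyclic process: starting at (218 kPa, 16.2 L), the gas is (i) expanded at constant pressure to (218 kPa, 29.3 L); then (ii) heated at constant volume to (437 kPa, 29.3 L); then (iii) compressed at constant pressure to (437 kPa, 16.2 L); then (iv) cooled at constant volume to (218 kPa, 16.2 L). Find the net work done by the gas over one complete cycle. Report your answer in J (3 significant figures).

Constant-volume legs do no work.
W(i) = (218)(29.3 − 16.2) = 2856 J; W(iii) = (437)(16.2 − 29.3) = -5725 J.
W_net = 2856 − 5725 = -2869 J (the counter-clockwise enclosed area).

W_net ≈ -2870 J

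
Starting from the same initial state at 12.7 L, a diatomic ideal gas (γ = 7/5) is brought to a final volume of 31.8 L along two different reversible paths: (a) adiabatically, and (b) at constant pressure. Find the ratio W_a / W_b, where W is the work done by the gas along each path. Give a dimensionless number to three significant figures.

Path (a) adiabatic: W = P₁V₁(1 − (V₁/V₂)^(γ−1))/(γ−1) → W_a/(P₁V₁) = 0.7682.
Path (b) isobaric: W = P₁(V₂ − V₁) → W_b/(P₁V₁) = 1.504.
W_a / W_b = 0.7682 / 1.504 = 0.5108.

W_a / W_b ≈ 0.511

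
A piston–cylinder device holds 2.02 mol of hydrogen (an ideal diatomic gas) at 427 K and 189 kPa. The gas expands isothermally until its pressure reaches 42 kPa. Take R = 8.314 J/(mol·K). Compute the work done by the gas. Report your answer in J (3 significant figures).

Isothermal process: W = nRT ln(V₂/V₁) = nRT ln(P₁/P₂).
W = (2.02)(8.314)(427) × ln(189/42)
  = 7171 × ln(4.5) = 7171 × 1.504
W_by_gas = 10786 J.

W ≈ 10800 J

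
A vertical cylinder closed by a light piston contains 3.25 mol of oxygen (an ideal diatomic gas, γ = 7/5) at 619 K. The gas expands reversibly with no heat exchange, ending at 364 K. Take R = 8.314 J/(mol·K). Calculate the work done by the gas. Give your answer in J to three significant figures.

W ≈ 17200 J

Adiabatic ⇒ Q = 0, so W_by = −ΔU = nCᵥ(T₁ − T₂).
Cᵥ = 5R/2 = 20.79 J/(mol·K).
W = (3.25)(20.79)(619 − 364) = 17226 J.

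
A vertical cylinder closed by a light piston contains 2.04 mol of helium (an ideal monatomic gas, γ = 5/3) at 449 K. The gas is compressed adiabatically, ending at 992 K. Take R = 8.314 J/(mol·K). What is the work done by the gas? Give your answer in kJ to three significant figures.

Adiabatic ⇒ Q = 0, so W_by = −ΔU = nCᵥ(T₁ − T₂).
Cᵥ = 3R/2 = 12.47 J/(mol·K).
W = (2.04)(12.47)(449 − 992) = -13814 J.

W ≈ -13.8 kJ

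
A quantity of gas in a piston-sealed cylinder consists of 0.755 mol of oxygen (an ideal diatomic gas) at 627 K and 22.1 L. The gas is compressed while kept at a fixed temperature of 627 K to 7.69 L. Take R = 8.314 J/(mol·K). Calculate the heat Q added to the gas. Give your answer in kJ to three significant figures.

Q ≈ -4.15 kJ

Isothermal ⇒ ΔU = 0, so Q = W = nRT ln(V₂/V₁).
Q = (0.755)(8.314)(627) ln(7.69/22.1) = 3936 × -1.056 = -4155 J.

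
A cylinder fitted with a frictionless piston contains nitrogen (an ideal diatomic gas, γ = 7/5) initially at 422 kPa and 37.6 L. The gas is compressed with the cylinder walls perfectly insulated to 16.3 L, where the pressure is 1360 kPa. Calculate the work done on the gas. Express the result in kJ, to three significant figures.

Adiabatic: W = (P₁V₁ − P₂V₂)/(γ − 1) with γ = 7/5.
P₁V₁ = 15867 J, P₂V₂ = 22168 J.
W = (15867 − 22168) / 0.4 = -15752 J.
Work on gas = −W_by = 15752 J.

W ≈ 15.8 kJ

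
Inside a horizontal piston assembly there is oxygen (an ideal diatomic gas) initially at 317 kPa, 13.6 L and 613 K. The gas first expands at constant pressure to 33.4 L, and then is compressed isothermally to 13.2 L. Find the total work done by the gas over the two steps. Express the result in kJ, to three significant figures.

W_total ≈ -3.55 kJ

Step 1 (isobaric): W = PΔV = (317 kPa)(33.4 − 13.6 L) = 6277 J.
After step 1: P = 317 kPa, V = 33.4 L, T = 1505 K.
Step 2 (isothermal): W = P₁V₁ ln(V₂/V₁) = (10588) ln(13.2/33.4) = -9829 J.
W_total = 6277 − 9829 = -3552 J.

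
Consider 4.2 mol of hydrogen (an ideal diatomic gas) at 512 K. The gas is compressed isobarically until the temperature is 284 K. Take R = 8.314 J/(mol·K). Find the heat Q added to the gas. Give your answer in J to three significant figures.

Q ≈ -27900 J

Isobaric: W = nRΔT = (4.2)(8.314)(-228) = -7961 J.
ΔU = nCᵥΔT with Cᵥ = 5R/2: ΔU = (4.2)(20.79)(-228) = -19904 J.
Q = ΔU + W = -19904 − 7961 = -27865 J.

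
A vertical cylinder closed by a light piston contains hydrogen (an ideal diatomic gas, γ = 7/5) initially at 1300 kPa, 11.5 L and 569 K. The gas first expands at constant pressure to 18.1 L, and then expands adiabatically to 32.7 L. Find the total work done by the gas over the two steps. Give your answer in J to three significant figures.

Step 1 (isobaric): W = PΔV = (1300 kPa)(18.1 − 11.5 L) = 8580 J.
After step 1: P = 1300 kPa, V = 18.1 L, T = 895.6 K.
Step 2 (adiabatic): W = (P₁V₁ − P₂V₂)/(γ−1) = (23530 − 18573)/0.4 = 12393 J.
W_total = 8580 + 12393 = 20973 J.

W_total ≈ 21000 J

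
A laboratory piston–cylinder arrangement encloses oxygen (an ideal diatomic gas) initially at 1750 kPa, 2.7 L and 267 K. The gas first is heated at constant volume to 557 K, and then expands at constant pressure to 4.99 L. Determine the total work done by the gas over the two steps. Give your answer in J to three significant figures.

W_total ≈ 8360 J

Step 1 (isochoric): W = 0 (constant volume).
After step 1: P = 3651 kPa (V unchanged).
Step 2 (isobaric): W = PΔV = (3651 kPa)(4.99 − 2.7 L) = 8360 J.
W_total = 0 + 8360 = 8360 J.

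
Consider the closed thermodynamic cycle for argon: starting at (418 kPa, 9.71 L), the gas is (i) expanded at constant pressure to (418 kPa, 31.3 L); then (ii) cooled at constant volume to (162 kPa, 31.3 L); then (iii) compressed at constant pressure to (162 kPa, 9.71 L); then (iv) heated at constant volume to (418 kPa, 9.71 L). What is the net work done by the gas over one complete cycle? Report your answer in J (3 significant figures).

Constant-volume legs do no work.
W(i) = (418)(31.3 − 9.71) = 9025 J; W(iii) = (162)(9.71 − 31.3) = -3498 J.
W_net = 9025 − 3498 = 5527 J (the clockwise enclosed area).

W_net ≈ 5530 J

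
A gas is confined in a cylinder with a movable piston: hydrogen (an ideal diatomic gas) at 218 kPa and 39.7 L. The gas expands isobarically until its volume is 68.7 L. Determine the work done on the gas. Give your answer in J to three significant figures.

W ≈ -6320 J

Isobaric: W = P ΔV.
W = (218 kPa)(68.7 − 39.7 L) = (218)(29) = 6322 J.
Work on gas = −W_by = -6322 J.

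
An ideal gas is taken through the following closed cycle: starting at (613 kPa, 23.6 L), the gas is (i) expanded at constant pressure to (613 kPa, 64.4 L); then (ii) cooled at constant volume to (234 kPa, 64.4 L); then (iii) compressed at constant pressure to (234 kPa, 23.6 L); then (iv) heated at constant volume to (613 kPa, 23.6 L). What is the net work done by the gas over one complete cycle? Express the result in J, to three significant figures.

W_net ≈ 15500 J

Constant-volume legs do no work.
W(i) = (613)(64.4 − 23.6) = 25010 J; W(iii) = (234)(23.6 − 64.4) = -9547 J.
W_net = 25010 − 9547 = 15463 J (the clockwise enclosed area).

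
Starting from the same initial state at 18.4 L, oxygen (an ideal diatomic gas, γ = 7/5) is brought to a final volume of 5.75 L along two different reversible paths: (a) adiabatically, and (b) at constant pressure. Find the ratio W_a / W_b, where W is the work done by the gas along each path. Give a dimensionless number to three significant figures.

W_a / W_b ≈ 2.15

Path (a) adiabatic: W = P₁V₁(1 − (V₁/V₂)^(γ−1))/(γ−1) → W_a/(P₁V₁) = -1.481.
Path (b) isobaric: W = P₁(V₂ − V₁) → W_b/(P₁V₁) = -0.6875.
W_a / W_b = -1.481 / -0.6875 = 2.154.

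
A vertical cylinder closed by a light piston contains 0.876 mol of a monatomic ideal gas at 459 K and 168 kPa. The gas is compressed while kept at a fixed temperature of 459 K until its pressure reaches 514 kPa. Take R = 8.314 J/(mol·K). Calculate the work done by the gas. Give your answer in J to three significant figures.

Isothermal process: W = nRT ln(V₂/V₁) = nRT ln(P₁/P₂).
W = (0.876)(8.314)(459) × ln(168/514)
  = 3343 × ln(0.3268) = 3343 × -1.118
W_by_gas = -3738 J.

W ≈ -3740 J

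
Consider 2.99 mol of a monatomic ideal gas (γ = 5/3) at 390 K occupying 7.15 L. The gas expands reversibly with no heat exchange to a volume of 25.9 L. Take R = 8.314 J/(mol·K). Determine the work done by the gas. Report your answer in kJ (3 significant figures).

W ≈ 8.38 kJ

Adiabatic: TV^(γ−1) = const with γ = 5/3.
T₂ = T₁ (V₁/V₂)^(γ−1) = 390 × (7.15/25.9)^0.667 = 390 × 0.424 = 165.3 K.
W_by = nCᵥ(T₁ − T₂) = (2.99)(12.47)(390 − 165.3) = 8377 J.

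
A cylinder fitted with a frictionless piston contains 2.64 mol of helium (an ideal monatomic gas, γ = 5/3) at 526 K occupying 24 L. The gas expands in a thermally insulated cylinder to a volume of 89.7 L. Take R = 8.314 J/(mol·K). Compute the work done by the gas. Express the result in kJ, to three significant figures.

Adiabatic: TV^(γ−1) = const with γ = 5/3.
T₂ = T₁ (V₁/V₂)^(γ−1) = 526 × (24/89.7)^0.667 = 526 × 0.4152 = 218.4 K.
W_by = nCᵥ(T₁ − T₂) = (2.64)(12.47)(526 − 218.4) = 10127 J.

W ≈ 10.1 kJ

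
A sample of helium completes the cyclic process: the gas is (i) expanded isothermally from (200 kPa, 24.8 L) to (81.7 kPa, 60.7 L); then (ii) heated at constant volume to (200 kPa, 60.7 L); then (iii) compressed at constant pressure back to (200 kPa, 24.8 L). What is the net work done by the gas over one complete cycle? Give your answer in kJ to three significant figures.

Leg (i): W = PᵢVᵢ ln(V_f/Vᵢ) = (4960) ln(60.7/24.8) = 4440 J.
Leg (ii): W = 0.
Leg (iii): W = PΔV = (200)(24.8 − 60.7) = -7180 J.
W_net = 4440 − 7180 = -2740 J.

W_net ≈ -2.74 kJ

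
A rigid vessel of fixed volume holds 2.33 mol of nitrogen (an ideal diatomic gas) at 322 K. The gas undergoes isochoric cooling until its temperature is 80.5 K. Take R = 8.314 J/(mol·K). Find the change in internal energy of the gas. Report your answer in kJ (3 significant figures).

Constant volume ⇒ W = 0, so Q = ΔU = nCᵥΔT with Cᵥ = 5R/2 = 20.79 J/(mol·K).
ΔU = (2.33)(20.79)(80.5 − 322) = -11696 J.

ΔU ≈ -11.7 kJ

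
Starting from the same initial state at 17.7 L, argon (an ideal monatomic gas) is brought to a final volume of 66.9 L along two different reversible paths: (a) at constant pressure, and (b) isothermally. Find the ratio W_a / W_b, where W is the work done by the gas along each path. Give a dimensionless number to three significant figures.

Path (a) isobaric: W = P₁(V₂ − V₁) → W_a/(P₁V₁) = 2.78.
Path (b) isothermal: W = P₁V₁ ln(V₂/V₁) → W_b/(P₁V₁) = 1.33.
W_a / W_b = 2.78 / 1.33 = 2.091.

W_a / W_b ≈ 2.09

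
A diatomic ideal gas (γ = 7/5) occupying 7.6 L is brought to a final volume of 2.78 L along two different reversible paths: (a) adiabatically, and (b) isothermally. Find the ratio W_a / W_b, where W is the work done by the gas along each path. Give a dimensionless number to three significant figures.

W_a / W_b ≈ 1.23

Path (a) adiabatic: W = P₁V₁(1 − (V₁/V₂)^(γ−1))/(γ−1) → W_a/(P₁V₁) = -1.238.
Path (b) isothermal: W = P₁V₁ ln(V₂/V₁) → W_b/(P₁V₁) = -1.006.
W_a / W_b = -1.238 / -1.006 = 1.231.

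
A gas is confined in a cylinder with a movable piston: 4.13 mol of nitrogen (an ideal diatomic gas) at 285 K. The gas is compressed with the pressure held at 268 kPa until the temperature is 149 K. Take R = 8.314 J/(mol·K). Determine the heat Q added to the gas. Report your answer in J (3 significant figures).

Q ≈ -16300 J

Isobaric: W = nRΔT = (4.13)(8.314)(-136) = -4670 J.
ΔU = nCᵥΔT with Cᵥ = 5R/2: ΔU = (4.13)(20.79)(-136) = -11675 J.
Q = ΔU + W = -11675 − 4670 = -16344 J.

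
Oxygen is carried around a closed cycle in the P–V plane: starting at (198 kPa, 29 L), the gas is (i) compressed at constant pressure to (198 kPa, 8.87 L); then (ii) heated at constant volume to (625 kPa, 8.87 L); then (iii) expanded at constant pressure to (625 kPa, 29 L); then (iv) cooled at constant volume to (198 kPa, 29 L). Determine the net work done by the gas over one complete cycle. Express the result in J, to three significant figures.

Constant-volume legs do no work.
W(i) = (198)(8.87 − 29) = -3986 J; W(iii) = (625)(29 − 8.87) = 12581 J.
W_net = -3986 + 12581 = 8596 J (the clockwise enclosed area).

W_net ≈ 8600 J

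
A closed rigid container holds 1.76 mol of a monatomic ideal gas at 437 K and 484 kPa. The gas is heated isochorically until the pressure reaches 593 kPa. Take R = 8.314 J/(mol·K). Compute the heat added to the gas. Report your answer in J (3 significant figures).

Q ≈ 2160 J

Constant volume ⇒ W = 0, so Q = ΔU = nCᵥΔT with Cᵥ = 3R/2 = 12.47 J/(mol·K).
At constant V, T₂/T₁ = P₂/P₁ ⇒ ΔT = T₁(P₂/P₁ − 1) = 437·(593/484 − 1) = 98.42 K.
ΔU = (1.76)(12.47)(98.42) = 2160 J.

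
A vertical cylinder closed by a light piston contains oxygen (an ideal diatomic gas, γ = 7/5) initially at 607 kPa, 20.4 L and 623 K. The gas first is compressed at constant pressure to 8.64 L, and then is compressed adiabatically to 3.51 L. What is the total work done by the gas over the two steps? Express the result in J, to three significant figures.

W_total ≈ -12800 J

Step 1 (isobaric): W = PΔV = (607 kPa)(8.64 − 20.4 L) = -7138 J.
After step 1: P = 607 kPa, V = 8.64 L, T = 263.9 K.
Step 2 (adiabatic): W = (P₁V₁ − P₂V₂)/(γ−1) = (5244 − 7519)/0.4 = -5687 J.
W_total = -7138 − 5687 = -12826 J.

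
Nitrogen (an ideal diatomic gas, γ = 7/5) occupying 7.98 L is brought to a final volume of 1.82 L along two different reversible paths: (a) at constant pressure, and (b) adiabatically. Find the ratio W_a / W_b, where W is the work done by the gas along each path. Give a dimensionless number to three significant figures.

W_a / W_b ≈ 0.383

Path (a) isobaric: W = P₁(V₂ − V₁) → W_a/(P₁V₁) = -0.7719.
Path (b) adiabatic: W = P₁V₁(1 − (V₁/V₂)^(γ−1))/(γ−1) → W_b/(P₁V₁) = -2.016.
W_a / W_b = -0.7719 / -2.016 = 0.383.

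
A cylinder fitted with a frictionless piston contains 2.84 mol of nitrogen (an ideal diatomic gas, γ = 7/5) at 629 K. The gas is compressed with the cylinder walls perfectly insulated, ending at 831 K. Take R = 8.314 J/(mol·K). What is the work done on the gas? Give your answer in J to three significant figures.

W ≈ 11900 J

Adiabatic ⇒ Q = 0, so W_by = −ΔU = nCᵥ(T₁ − T₂).
Cᵥ = 5R/2 = 20.79 J/(mol·K).
W = (2.84)(20.79)(629 − 831) = -11924 J.
Work on gas = −W_by = 11924 J.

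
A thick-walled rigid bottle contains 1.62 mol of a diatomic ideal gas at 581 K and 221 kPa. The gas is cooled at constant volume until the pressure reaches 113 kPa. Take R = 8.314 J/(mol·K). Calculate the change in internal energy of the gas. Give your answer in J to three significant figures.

ΔU ≈ -9560 J

Constant volume ⇒ W = 0, so Q = ΔU = nCᵥΔT with Cᵥ = 5R/2 = 20.79 J/(mol·K).
At constant V, T₂/T₁ = P₂/P₁ ⇒ ΔT = T₁(P₂/P₁ − 1) = 581·(113/221 − 1) = -283.9 K.
ΔU = (1.62)(20.79)(-283.9) = -9560 J.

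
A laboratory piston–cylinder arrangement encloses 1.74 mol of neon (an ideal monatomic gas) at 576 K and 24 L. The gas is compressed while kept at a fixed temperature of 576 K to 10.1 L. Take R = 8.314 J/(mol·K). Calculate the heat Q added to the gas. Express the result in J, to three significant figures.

Isothermal ⇒ ΔU = 0, so Q = W = nRT ln(V₂/V₁).
Q = (1.74)(8.314)(576) ln(10.1/24) = 8333 × -0.8655 = -7212 J.

Q ≈ -7210 J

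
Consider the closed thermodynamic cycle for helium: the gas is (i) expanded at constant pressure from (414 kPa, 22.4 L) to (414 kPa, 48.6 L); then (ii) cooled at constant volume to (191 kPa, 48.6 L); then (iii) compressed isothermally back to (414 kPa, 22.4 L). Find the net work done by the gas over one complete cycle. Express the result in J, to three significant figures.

Leg (i): W = PΔV = (414)(48.6 − 22.4) = 10847 J.
Leg (ii): W = 0.
Leg (iii): W = PᵢVᵢ ln(V_f/Vᵢ) = (9283) ln(22.4/48.6) = -7190 J.
W_net = 10847 − 7190 = 3657 J.

W_net ≈ 3660 J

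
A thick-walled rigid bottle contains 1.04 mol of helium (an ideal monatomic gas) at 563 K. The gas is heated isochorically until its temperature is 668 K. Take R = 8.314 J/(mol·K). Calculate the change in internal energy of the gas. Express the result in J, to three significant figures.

ΔU ≈ 1360 J

Constant volume ⇒ W = 0, so Q = ΔU = nCᵥΔT with Cᵥ = 3R/2 = 12.47 J/(mol·K).
ΔU = (1.04)(12.47)(668 − 563) = 1362 J.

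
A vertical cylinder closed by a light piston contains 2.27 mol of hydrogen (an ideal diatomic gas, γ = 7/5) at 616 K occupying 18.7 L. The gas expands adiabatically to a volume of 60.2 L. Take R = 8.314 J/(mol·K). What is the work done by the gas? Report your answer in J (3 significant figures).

Adiabatic: TV^(γ−1) = const with γ = 7/5.
T₂ = T₁ (V₁/V₂)^(γ−1) = 616 × (18.7/60.2)^0.4 = 616 × 0.6265 = 385.9 K.
W_by = nCᵥ(T₁ − T₂) = (2.27)(20.79)(616 − 385.9) = 10856 J.

W ≈ 10900 J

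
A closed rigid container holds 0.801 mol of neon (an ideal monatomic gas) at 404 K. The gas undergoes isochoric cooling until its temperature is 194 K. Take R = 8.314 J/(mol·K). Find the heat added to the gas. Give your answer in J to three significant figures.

Q ≈ -2100 J

Constant volume ⇒ W = 0, so Q = ΔU = nCᵥΔT with Cᵥ = 3R/2 = 12.47 J/(mol·K).
ΔU = (0.801)(12.47)(194 − 404) = -2098 J.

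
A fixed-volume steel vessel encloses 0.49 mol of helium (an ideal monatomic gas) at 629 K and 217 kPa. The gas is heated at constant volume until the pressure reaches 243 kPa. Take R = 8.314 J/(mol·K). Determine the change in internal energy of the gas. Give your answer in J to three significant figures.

ΔU ≈ 461 J

Constant volume ⇒ W = 0, so Q = ΔU = nCᵥΔT with Cᵥ = 3R/2 = 12.47 J/(mol·K).
At constant V, T₂/T₁ = P₂/P₁ ⇒ ΔT = T₁(P₂/P₁ − 1) = 629·(243/217 − 1) = 75.36 K.
ΔU = (0.49)(12.47)(75.36) = 460.5 J.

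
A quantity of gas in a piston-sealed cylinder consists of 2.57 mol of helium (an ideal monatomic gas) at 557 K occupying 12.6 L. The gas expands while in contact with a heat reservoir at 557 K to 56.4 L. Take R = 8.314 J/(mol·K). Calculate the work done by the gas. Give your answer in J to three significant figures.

Isothermal: W = nRT ln(V₂/V₁).
W = (2.57)(8.314)(557) × ln(56.4/12.6)
  = 11901 × 1.499
W_by_gas = 17838 J.

W ≈ 17800 J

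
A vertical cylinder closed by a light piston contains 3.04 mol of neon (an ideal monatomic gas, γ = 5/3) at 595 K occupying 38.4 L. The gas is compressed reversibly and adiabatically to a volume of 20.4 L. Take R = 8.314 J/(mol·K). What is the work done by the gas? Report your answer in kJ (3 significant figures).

W ≈ -11.8 kJ

Adiabatic: TV^(γ−1) = const with γ = 5/3.
T₂ = T₁ (V₁/V₂)^(γ−1) = 595 × (38.4/20.4)^0.667 = 595 × 1.525 = 907.1 K.
W_by = nCᵥ(T₁ − T₂) = (3.04)(12.47)(595 − 907.1) = -11832 J.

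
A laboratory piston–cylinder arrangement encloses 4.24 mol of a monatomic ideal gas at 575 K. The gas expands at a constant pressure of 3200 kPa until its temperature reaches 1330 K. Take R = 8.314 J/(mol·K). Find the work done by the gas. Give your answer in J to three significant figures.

W ≈ 26600 J

Isobaric: W = P ΔV = nR ΔT.
W = (4.24)(8.314)(1330 − 575) = 26615 J.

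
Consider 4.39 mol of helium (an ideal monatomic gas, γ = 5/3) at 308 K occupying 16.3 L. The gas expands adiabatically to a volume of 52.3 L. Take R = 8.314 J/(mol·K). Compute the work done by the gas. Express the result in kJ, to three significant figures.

Adiabatic: TV^(γ−1) = const with γ = 5/3.
T₂ = T₁ (V₁/V₂)^(γ−1) = 308 × (16.3/52.3)^0.667 = 308 × 0.4597 = 141.6 K.
W_by = nCᵥ(T₁ − T₂) = (4.39)(12.47)(308 − 141.6) = 9111 J.

W ≈ 9.11 kJ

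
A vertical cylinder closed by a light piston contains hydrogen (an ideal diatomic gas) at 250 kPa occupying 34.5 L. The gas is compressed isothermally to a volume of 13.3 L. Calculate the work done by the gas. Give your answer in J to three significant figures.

Isothermal: W = nRT ln(V₂/V₁) = P₁V₁ ln(V₂/V₁).
P₁V₁ = (250 kPa)(34.5 L) = 8625 J.
W = 8625 × ln(13.3/34.5) = 8625 × -0.9532
W_by_gas = -8221 J.

W ≈ -8220 J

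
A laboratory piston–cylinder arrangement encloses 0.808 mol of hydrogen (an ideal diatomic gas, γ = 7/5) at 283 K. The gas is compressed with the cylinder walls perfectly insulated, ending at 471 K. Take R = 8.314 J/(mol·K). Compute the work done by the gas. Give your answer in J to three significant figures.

W ≈ -3160 J

Adiabatic ⇒ Q = 0, so W_by = −ΔU = nCᵥ(T₁ − T₂).
Cᵥ = 5R/2 = 20.79 J/(mol·K).
W = (0.808)(20.79)(283 − 471) = -3157 J.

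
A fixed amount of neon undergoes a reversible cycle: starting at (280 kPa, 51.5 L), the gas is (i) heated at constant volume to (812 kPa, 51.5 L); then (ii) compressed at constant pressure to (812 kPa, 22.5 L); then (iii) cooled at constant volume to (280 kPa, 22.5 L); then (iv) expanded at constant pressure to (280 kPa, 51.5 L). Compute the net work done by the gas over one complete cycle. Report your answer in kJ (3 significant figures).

W_net ≈ -15.4 kJ

Constant-volume legs do no work.
W(ii) = (812)(22.5 − 51.5) = -23548 J; W(iv) = (280)(51.5 − 22.5) = 8120 J.
W_net = -23548 + 8120 = -15428 J (the counter-clockwise enclosed area).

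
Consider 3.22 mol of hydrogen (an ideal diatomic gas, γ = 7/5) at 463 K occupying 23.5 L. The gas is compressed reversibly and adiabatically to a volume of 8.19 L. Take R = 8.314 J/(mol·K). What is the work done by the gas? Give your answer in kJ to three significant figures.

W ≈ -16.3 kJ

Adiabatic: TV^(γ−1) = const with γ = 7/5.
T₂ = T₁ (V₁/V₂)^(γ−1) = 463 × (23.5/8.19)^0.4 = 463 × 1.524 = 705.8 K.
W_by = nCᵥ(T₁ − T₂) = (3.22)(20.79)(463 − 705.8) = -16251 J.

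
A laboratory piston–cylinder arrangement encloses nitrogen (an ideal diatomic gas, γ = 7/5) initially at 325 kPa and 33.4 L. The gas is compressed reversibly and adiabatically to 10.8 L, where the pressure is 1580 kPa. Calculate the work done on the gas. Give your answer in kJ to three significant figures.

Adiabatic: W = (P₁V₁ − P₂V₂)/(γ − 1) with γ = 7/5.
P₁V₁ = 10855 J, P₂V₂ = 17064 J.
W = (10855 − 17064) / 0.4 = -15523 J.
Work on gas = −W_by = 15523 J.

W ≈ 15.5 kJ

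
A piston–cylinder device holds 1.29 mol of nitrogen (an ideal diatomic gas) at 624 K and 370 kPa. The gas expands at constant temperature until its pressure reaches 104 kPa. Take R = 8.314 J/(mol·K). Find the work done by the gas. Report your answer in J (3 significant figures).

W ≈ 8490 J

Isothermal process: W = nRT ln(V₂/V₁) = nRT ln(P₁/P₂).
W = (1.29)(8.314)(624) × ln(370/104)
  = 6692 × ln(3.558) = 6692 × 1.269
W_by_gas = 8493 J.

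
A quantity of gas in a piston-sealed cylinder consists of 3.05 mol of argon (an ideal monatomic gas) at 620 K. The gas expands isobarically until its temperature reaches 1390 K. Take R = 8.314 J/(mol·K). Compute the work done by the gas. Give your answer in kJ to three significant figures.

W ≈ 19.5 kJ

Isobaric: W = P ΔV = nR ΔT.
W = (3.05)(8.314)(1390 − 620) = 19525 J.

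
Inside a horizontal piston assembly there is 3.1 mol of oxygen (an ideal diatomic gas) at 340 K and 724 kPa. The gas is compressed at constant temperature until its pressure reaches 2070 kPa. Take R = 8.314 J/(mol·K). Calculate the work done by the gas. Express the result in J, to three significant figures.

W ≈ -9210 J

Isothermal process: W = nRT ln(V₂/V₁) = nRT ln(P₁/P₂).
W = (3.1)(8.314)(340) × ln(724/2070)
  = 8763 × ln(0.3498) = 8763 × -1.051
W_by_gas = -9206 J.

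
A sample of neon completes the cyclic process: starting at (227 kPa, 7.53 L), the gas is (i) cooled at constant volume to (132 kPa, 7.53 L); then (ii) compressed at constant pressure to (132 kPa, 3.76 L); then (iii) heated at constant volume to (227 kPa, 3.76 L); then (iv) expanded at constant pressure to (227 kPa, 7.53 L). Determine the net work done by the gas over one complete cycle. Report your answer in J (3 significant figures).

Constant-volume legs do no work.
W(ii) = (132)(3.76 − 7.53) = -497.6 J; W(iv) = (227)(7.53 − 3.76) = 855.8 J.
W_net = -497.6 + 855.8 = 358.2 J (the clockwise enclosed area).

W_net ≈ 358 J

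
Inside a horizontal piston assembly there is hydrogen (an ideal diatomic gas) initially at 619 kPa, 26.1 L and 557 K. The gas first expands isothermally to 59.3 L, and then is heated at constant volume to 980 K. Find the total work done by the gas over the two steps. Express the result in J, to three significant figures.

W_total ≈ 13300 J

Step 1 (isothermal): W = P₁V₁ ln(V₂/V₁) = (16156) ln(59.3/26.1) = 13259 J.
Step 2 (isochoric): W = 0 (constant volume).
W_total = 13259 + 0 = 13259 J.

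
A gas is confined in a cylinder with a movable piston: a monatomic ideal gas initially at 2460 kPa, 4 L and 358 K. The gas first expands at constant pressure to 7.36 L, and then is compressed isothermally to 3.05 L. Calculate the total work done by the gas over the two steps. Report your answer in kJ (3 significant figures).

W_total ≈ -7.68 kJ

Step 1 (isobaric): W = PΔV = (2460 kPa)(7.36 − 4 L) = 8266 J.
After step 1: P = 2460 kPa, V = 7.36 L, T = 658.7 K.
Step 2 (isothermal): W = P₁V₁ ln(V₂/V₁) = (18106) ln(3.05/7.36) = -15950 J.
W_total = 8266 − 15950 = -7684 J.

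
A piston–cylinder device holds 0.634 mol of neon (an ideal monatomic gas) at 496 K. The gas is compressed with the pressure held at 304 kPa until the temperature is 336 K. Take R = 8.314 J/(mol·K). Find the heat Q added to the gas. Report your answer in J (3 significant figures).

Isobaric: W = nRΔT = (0.634)(8.314)(-160) = -843.4 J.
ΔU = nCᵥΔT with Cᵥ = 3R/2: ΔU = (0.634)(12.47)(-160) = -1265 J.
Q = ΔU + W = -1265 − 843.4 = -2108 J.

Q ≈ -2110 J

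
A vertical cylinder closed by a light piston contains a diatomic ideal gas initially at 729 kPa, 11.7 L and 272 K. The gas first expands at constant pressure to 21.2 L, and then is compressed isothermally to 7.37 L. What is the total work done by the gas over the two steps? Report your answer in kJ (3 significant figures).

W_total ≈ -9.40 kJ

Step 1 (isobaric): W = PΔV = (729 kPa)(21.2 − 11.7 L) = 6926 J.
After step 1: P = 729 kPa, V = 21.2 L, T = 492.9 K.
Step 2 (isothermal): W = P₁V₁ ln(V₂/V₁) = (15455) ln(7.37/21.2) = -16329 J.
W_total = 6926 − 16329 = -9404 J.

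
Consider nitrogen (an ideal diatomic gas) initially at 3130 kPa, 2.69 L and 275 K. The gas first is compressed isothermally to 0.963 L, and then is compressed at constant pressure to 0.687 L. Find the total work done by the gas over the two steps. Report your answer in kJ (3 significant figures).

Step 1 (isothermal): W = P₁V₁ ln(V₂/V₁) = (8420) ln(0.963/2.69) = -8649 J.
After step 1: P = 8743 kPa, V = 0.963 L, T = 275 K.
Step 2 (isobaric): W = PΔV = (8743 kPa)(0.687 − 0.963 L) = -2413 J.
W_total = -8649 − 2413 = -11062 J.

W_total ≈ -11.1 kJ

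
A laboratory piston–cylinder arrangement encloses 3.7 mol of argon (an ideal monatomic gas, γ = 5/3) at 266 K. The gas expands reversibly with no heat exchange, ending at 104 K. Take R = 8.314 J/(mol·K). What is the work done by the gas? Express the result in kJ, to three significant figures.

W ≈ 7.48 kJ

Adiabatic ⇒ Q = 0, so W_by = −ΔU = nCᵥ(T₁ − T₂).
Cᵥ = 3R/2 = 12.47 J/(mol·K).
W = (3.7)(12.47)(266 − 104) = 7475 J.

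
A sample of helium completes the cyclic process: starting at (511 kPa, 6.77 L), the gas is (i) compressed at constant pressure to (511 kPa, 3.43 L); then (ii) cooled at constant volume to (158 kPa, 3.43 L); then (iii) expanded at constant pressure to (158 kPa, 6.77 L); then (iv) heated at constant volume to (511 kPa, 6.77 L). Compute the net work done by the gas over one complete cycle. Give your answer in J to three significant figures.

W_net ≈ -1180 J

Constant-volume legs do no work.
W(i) = (511)(3.43 − 6.77) = -1707 J; W(iii) = (158)(6.77 − 3.43) = 527.7 J.
W_net = -1707 + 527.7 = -1179 J (the counter-clockwise enclosed area).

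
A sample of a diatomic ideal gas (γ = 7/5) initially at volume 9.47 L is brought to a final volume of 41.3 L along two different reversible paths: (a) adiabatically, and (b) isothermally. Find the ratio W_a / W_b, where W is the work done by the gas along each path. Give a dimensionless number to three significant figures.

Path (a) adiabatic: W = P₁V₁(1 − (V₁/V₂)^(γ−1))/(γ−1) → W_a/(P₁V₁) = 1.113.
Path (b) isothermal: W = P₁V₁ ln(V₂/V₁) → W_b/(P₁V₁) = 1.473.
W_a / W_b = 1.113 / 1.473 = 0.7557.

W_a / W_b ≈ 0.756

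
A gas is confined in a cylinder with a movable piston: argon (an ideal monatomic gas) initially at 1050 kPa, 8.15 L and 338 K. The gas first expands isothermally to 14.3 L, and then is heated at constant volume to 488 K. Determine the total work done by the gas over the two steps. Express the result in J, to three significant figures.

W_total ≈ 4810 J

Step 1 (isothermal): W = P₁V₁ ln(V₂/V₁) = (8558) ln(14.3/8.15) = 4811 J.
Step 2 (isochoric): W = 0 (constant volume).
W_total = 4811 + 0 = 4811 J.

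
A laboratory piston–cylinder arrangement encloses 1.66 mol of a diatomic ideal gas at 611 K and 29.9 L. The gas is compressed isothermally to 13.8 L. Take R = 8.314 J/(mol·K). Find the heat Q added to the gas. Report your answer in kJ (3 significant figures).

Q ≈ -6.52 kJ

Isothermal ⇒ ΔU = 0, so Q = W = nRT ln(V₂/V₁).
Q = (1.66)(8.314)(611) ln(13.8/29.9) = 8433 × -0.7732 = -6520 J.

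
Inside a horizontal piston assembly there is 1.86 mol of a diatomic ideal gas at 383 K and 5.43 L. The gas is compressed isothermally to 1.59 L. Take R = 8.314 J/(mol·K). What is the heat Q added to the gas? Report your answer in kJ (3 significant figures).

Q ≈ -7.27 kJ

Isothermal ⇒ ΔU = 0, so Q = W = nRT ln(V₂/V₁).
Q = (1.86)(8.314)(383) ln(1.59/5.43) = 5923 × -1.228 = -7274 J.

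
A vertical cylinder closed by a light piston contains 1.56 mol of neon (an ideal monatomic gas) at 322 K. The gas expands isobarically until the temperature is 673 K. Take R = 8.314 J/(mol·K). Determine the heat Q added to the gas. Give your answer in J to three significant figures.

Isobaric: W = nRΔT = (1.56)(8.314)(351) = 4552 J.
ΔU = nCᵥΔT with Cᵥ = 3R/2: ΔU = (1.56)(12.47)(351) = 6829 J.
Q = ΔU + W = 6829 + 4552 = 11381 J.

Q ≈ 11400 J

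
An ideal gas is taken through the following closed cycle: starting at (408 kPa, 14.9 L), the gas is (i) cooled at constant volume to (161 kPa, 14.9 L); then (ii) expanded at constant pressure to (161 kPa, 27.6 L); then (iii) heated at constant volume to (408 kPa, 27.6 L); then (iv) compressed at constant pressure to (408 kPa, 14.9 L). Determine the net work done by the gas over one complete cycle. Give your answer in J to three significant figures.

W_net ≈ -3140 J

Constant-volume legs do no work.
W(ii) = (161)(27.6 − 14.9) = 2045 J; W(iv) = (408)(14.9 − 27.6) = -5182 J.
W_net = 2045 − 5182 = -3137 J (the counter-clockwise enclosed area).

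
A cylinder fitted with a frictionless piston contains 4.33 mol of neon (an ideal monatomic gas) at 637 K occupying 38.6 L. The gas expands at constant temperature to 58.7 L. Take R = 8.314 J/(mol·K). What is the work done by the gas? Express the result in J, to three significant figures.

W ≈ 9610 J

Isothermal: W = nRT ln(V₂/V₁).
W = (4.33)(8.314)(637) × ln(58.7/38.6)
  = 22932 × 0.4192
W_by_gas = 9613 J.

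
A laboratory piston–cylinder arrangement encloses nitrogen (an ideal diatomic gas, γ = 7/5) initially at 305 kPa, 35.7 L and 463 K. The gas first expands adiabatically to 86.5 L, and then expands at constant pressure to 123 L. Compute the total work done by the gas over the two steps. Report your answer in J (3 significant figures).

W_total ≈ 11300 J

Step 1 (adiabatic): W = (P₁V₁ − P₂V₂)/(γ−1) = (10888 − 7642)/0.4 = 8115 J.
After step 1: P = 88.35 kPa, V = 86.5 L, T = 325 K.
Step 2 (isobaric): W = PΔV = (88.35 kPa)(123 − 86.5 L) = 3225 J.
W_total = 8115 + 3225 = 11340 J.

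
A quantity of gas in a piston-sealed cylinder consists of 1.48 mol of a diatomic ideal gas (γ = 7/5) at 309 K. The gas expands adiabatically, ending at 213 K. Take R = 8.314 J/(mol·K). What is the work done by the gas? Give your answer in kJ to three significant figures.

W ≈ 2.95 kJ

Adiabatic ⇒ Q = 0, so W_by = −ΔU = nCᵥ(T₁ − T₂).
Cᵥ = 5R/2 = 20.79 J/(mol·K).
W = (1.48)(20.79)(309 − 213) = 2953 J.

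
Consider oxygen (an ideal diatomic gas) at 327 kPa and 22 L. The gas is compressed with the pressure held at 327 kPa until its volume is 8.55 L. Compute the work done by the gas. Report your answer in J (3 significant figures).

W ≈ -4400 J

Isobaric: W = P ΔV.
W = (327 kPa)(8.55 − 22 L) = (327)(-13.45) = -4398 J.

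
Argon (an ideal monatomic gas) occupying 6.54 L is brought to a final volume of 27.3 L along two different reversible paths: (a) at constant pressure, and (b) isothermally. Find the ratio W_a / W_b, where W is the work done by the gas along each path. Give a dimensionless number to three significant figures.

Path (a) isobaric: W = P₁(V₂ − V₁) → W_a/(P₁V₁) = 3.174.
Path (b) isothermal: W = P₁V₁ ln(V₂/V₁) → W_b/(P₁V₁) = 1.429.
W_a / W_b = 3.174 / 1.429 = 2.221.

W_a / W_b ≈ 2.22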